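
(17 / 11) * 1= 17 / 11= 1.55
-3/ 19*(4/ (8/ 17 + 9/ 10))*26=-53040/ 4427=-11.98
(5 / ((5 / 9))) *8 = 72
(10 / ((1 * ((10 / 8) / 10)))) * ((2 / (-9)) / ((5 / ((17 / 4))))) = -136 / 9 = -15.11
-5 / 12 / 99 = -0.00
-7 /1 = -7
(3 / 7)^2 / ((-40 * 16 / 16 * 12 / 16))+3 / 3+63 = 31357 / 490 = 63.99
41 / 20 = 2.05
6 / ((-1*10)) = -3 / 5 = -0.60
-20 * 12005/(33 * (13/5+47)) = -300125/2046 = -146.69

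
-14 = -14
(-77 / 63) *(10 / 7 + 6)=-572 / 63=-9.08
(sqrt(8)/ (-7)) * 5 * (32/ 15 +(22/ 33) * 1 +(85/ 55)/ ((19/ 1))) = -6022 * sqrt(2)/ 1463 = -5.82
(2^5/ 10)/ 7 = 16/ 35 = 0.46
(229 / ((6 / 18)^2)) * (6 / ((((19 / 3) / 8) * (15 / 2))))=197856 / 95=2082.69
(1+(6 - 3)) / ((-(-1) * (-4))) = -1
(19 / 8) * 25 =475 / 8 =59.38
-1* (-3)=3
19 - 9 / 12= 73 / 4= 18.25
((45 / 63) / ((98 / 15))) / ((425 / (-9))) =-27 / 11662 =-0.00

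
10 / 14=5 / 7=0.71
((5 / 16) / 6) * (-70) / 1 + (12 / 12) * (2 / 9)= -493 / 144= -3.42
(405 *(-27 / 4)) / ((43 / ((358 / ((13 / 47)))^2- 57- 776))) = -3094315211565 / 29068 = -106450915.49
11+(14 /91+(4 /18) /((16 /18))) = 593 /52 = 11.40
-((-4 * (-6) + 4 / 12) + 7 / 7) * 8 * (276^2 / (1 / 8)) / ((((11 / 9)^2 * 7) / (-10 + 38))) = -40016166912 / 121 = -330712123.24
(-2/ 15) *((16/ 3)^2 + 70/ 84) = -527/ 135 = -3.90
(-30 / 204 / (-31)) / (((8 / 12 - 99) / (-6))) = 9 / 31093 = 0.00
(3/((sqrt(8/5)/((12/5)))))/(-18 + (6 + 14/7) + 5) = -1.14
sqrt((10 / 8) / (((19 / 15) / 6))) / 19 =15 * sqrt(38) / 722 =0.13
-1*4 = -4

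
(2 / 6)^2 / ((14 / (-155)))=-155 / 126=-1.23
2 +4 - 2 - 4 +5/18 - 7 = -6.72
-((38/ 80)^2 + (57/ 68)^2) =-429229/ 462400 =-0.93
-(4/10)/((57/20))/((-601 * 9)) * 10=80/308313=0.00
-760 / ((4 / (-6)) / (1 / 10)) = 114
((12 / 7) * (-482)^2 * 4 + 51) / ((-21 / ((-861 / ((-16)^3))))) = -457228269 / 28672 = -15946.86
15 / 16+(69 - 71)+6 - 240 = -3761 / 16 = -235.06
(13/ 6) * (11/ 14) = 143/ 84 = 1.70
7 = 7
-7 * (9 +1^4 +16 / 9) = -742 / 9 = -82.44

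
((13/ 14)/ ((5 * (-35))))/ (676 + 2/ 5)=-13/ 1657180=-0.00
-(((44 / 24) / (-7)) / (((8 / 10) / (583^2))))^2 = -349461710271025 / 28224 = -12381721594.07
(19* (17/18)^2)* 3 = 5491/108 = 50.84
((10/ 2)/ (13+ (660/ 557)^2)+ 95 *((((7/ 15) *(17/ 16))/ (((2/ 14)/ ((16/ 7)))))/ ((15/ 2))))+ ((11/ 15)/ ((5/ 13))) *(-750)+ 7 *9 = -254622621116/ 201097665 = -1266.16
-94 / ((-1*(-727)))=-94 / 727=-0.13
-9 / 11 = -0.82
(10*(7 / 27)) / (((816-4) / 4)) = 10 / 783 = 0.01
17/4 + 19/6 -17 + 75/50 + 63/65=-5549/780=-7.11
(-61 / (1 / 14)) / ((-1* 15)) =854 / 15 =56.93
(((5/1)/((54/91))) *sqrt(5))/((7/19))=1235 *sqrt(5)/54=51.14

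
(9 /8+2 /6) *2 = 35 /12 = 2.92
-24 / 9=-8 / 3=-2.67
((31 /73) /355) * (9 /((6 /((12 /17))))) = 558 /440555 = 0.00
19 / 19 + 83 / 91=174 / 91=1.91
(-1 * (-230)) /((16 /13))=1495 /8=186.88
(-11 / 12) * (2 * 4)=-22 / 3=-7.33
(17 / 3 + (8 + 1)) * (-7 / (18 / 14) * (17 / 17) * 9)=-2156 / 3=-718.67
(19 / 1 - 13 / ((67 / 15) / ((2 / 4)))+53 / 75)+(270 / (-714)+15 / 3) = 27355313 / 1195950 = 22.87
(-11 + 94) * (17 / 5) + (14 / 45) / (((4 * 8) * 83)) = 282.20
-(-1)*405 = 405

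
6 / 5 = 1.20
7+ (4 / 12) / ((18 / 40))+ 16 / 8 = 263 / 27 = 9.74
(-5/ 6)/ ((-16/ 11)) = 55/ 96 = 0.57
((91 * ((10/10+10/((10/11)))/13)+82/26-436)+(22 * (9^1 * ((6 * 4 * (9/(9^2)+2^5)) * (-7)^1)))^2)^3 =3262938500640247981969809439469620854937/2197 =1485179108165793346367687000000000000.00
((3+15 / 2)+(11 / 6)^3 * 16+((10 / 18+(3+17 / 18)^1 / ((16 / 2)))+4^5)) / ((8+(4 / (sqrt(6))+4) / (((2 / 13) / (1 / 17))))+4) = 957850295 / 11402064 - 108278729 * sqrt(6) / 68412384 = 80.13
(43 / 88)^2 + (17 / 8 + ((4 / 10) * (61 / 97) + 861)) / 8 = 203117393 / 1877920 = 108.16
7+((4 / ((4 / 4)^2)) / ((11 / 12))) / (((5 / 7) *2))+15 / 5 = 718 / 55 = 13.05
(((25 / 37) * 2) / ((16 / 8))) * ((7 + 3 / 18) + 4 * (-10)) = -4925 / 222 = -22.18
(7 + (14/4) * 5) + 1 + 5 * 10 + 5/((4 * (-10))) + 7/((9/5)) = 5707/72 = 79.26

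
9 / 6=1.50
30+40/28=220/7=31.43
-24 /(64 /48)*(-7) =126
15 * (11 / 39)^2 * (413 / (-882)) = -35695 / 63882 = -0.56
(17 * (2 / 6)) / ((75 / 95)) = 323 / 45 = 7.18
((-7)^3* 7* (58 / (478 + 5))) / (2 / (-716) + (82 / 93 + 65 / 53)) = -11701531436 / 85446127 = -136.95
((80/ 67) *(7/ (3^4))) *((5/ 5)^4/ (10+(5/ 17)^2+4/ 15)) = 809200/ 81189729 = 0.01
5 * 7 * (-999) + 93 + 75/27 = -313823/9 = -34869.22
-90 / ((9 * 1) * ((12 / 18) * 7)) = -2.14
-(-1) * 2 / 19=2 / 19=0.11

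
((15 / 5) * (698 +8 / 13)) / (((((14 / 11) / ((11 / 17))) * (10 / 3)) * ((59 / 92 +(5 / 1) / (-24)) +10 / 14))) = 124078284 / 445315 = 278.63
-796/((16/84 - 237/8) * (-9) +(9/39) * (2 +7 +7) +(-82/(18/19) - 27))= -5215392/1015871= -5.13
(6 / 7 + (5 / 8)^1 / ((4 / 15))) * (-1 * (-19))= 13623 / 224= 60.82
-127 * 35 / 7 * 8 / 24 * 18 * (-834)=3177540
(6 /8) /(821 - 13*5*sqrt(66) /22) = 0.00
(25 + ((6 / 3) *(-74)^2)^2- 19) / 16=59973155 / 8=7496644.38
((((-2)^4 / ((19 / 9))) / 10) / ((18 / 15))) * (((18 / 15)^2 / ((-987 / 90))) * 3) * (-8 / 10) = 31104 / 156275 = 0.20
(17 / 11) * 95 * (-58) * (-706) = 66131020 / 11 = 6011910.91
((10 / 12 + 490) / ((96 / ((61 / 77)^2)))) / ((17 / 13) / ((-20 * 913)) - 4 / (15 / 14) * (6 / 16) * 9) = -11824054255 / 46429968816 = -0.25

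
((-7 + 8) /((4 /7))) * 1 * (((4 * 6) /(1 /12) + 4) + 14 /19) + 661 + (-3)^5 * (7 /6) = 16906 /19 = 889.79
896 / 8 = 112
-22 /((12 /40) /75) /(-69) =5500 /69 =79.71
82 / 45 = 1.82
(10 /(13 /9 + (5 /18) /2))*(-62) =-7440 /19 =-391.58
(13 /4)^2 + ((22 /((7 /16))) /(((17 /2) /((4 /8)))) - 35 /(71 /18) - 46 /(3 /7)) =-41644549 /405552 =-102.69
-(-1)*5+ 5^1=10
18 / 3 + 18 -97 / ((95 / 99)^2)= -734097 / 9025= -81.34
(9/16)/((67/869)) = 7821/1072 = 7.30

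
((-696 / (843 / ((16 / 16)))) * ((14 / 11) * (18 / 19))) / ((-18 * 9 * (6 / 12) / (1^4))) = 6496 / 528561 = 0.01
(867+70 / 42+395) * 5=18955 / 3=6318.33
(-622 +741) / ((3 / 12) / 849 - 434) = -404124 / 1473863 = -0.27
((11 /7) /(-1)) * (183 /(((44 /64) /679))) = -284016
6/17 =0.35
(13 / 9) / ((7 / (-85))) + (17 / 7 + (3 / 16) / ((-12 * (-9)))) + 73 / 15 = -9833 / 960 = -10.24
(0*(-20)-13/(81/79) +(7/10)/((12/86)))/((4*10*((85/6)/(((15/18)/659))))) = -12413/725954400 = -0.00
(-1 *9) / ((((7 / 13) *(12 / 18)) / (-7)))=351 / 2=175.50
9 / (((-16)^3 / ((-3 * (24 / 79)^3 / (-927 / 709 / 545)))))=-31298805 / 406264136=-0.08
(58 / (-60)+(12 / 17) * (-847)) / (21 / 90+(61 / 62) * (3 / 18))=-18935606 / 12563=-1507.25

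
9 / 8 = 1.12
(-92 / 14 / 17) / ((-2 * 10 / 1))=23 / 1190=0.02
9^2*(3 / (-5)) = -243 / 5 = -48.60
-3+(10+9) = 16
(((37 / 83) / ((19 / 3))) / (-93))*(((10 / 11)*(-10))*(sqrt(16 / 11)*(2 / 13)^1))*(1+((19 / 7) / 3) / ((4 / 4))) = 1184000*sqrt(11) / 1614884271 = 0.00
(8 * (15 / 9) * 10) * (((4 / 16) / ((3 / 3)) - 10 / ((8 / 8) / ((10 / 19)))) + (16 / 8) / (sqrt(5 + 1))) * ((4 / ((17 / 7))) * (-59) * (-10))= -209804000 / 323 + 6608000 * sqrt(6) / 153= -543755.65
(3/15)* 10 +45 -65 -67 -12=-97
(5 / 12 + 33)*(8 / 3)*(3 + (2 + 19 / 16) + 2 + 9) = 110275 / 72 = 1531.60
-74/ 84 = -37/ 42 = -0.88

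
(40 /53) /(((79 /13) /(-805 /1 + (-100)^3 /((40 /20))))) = -260418600 /4187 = -62196.94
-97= -97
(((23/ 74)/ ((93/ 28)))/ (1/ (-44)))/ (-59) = 14168/ 203019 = 0.07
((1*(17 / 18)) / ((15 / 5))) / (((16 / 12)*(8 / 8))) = 17 / 72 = 0.24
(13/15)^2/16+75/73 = 282337/262800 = 1.07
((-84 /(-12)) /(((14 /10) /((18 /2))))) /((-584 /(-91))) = 4095 /584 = 7.01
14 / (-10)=-7 / 5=-1.40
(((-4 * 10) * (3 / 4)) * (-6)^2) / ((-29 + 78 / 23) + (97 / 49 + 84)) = -608580 / 34019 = -17.89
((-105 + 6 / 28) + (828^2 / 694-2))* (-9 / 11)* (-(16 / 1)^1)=308183256 / 26719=11534.24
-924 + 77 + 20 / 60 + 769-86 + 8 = -155.67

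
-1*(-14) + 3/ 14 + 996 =14143/ 14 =1010.21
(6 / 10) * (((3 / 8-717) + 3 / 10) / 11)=-85959 / 2200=-39.07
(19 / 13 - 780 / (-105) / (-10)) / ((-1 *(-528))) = 109 / 80080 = 0.00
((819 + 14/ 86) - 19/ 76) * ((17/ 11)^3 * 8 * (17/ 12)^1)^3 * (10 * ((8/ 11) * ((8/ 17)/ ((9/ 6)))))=4119295497061573076480/ 30113349961761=136793000.52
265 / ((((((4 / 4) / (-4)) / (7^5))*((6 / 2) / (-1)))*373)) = 15920.84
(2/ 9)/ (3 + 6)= 2/ 81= 0.02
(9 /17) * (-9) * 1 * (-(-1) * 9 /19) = -2.26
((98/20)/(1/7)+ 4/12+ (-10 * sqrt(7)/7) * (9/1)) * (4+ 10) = 7273/15- 180 * sqrt(7) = 8.63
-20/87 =-0.23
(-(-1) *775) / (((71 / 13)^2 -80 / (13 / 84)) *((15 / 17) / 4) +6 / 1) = -8906300 / 1165833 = -7.64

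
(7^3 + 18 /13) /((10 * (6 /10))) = 57.40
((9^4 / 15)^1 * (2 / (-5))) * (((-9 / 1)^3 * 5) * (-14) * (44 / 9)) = -218245104 / 5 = -43649020.80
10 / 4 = 5 / 2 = 2.50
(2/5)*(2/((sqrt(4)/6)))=12/5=2.40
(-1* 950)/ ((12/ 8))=-1900/ 3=-633.33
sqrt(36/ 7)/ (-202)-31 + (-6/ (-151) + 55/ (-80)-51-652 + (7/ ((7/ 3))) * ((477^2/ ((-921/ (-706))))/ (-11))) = -394089172877/ 8158832-3 * sqrt(7)/ 707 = -48302.17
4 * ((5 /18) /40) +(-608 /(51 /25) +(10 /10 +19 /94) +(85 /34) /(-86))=-91786286 /309213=-296.84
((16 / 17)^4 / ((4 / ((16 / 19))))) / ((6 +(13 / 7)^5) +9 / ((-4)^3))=281974669312 / 47710716695923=0.01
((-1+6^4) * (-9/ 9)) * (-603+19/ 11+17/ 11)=8543115/ 11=776646.82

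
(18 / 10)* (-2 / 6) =-3 / 5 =-0.60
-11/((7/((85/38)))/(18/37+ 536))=-9279875/4921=-1885.77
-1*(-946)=946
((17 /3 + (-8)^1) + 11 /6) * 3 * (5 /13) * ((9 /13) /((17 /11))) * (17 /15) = -99 /338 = -0.29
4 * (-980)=-3920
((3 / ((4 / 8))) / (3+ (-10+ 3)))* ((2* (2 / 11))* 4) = -24 / 11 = -2.18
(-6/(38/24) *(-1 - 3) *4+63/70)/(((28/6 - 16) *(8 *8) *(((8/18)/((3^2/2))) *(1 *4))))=-2840913/13230080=-0.21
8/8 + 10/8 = 9/4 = 2.25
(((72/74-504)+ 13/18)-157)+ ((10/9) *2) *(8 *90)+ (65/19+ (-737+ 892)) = 13908217/12654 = 1099.12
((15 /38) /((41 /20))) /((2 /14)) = 1.35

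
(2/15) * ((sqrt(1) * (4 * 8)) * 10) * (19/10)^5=9904396/9375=1056.47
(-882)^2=777924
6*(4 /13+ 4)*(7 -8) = -336 /13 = -25.85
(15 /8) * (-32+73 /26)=-11385 /208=-54.74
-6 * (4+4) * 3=-144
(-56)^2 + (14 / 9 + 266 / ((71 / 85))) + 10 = 2214778 / 639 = 3466.01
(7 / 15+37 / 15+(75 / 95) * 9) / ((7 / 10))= 5722 / 399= 14.34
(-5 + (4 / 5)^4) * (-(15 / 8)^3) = 77463 / 2560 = 30.26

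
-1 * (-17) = 17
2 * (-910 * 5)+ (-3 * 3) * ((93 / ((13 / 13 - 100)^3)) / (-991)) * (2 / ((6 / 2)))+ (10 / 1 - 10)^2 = -972250379162 / 106840701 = -9100.00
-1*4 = -4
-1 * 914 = -914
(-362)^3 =-47437928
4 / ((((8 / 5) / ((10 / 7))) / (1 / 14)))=0.26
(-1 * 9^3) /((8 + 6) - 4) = -729 /10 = -72.90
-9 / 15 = -3 / 5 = -0.60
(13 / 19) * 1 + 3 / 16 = 265 / 304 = 0.87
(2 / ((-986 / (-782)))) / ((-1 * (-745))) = 46 / 21605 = 0.00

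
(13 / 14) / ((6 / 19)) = 247 / 84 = 2.94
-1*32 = -32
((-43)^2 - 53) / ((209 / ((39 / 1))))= 70044 / 209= 335.14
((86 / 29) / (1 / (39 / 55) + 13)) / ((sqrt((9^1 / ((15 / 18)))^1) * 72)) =0.00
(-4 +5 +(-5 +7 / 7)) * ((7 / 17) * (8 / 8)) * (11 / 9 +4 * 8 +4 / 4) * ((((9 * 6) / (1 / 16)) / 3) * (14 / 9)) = -965888 / 51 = -18938.98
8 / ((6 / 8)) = 32 / 3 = 10.67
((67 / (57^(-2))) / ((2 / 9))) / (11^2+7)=7652.92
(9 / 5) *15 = 27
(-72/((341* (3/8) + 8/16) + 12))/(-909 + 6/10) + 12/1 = 10201812/850111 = 12.00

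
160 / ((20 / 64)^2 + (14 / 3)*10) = 24576 / 7183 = 3.42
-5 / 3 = -1.67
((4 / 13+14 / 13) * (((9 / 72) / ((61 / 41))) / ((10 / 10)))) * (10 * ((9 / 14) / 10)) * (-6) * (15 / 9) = -16605 / 22204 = -0.75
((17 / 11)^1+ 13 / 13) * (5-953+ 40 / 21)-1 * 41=-80825 / 33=-2449.24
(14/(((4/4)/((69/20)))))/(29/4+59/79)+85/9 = 251543/16245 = 15.48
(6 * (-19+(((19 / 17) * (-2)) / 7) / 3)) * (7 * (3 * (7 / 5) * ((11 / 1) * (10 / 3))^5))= -307588083880000 / 1377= -223375514800.29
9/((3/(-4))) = -12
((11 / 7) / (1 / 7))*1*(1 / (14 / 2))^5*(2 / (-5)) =-22 / 84035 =-0.00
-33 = -33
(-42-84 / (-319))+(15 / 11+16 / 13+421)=1583564 / 4147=381.86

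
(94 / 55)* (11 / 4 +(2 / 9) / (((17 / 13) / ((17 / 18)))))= 44321 / 8910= 4.97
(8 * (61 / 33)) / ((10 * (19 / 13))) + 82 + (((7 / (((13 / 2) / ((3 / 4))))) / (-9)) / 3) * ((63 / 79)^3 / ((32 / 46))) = 53362710409703 / 643001742240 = 82.99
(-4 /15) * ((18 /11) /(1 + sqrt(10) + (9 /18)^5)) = 2304 /45755 - 24576 * sqrt(10) /503305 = -0.10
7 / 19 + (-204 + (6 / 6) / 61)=-235990 / 1159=-203.62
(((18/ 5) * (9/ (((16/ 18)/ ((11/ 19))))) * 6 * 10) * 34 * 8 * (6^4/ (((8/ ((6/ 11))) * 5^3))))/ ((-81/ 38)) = -14276736/ 125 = -114213.89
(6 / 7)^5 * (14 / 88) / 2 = 972 / 26411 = 0.04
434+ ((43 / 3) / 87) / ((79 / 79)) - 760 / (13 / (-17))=4845241 / 3393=1428.01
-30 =-30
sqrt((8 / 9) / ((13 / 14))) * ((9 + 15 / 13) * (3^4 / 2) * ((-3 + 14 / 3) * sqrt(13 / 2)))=5940 * sqrt(14) / 13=1709.65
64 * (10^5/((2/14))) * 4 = 179200000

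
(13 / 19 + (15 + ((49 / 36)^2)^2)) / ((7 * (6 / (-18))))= -8.19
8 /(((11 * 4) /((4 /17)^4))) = 512 /918731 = 0.00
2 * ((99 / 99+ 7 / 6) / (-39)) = -1 / 9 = -0.11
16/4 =4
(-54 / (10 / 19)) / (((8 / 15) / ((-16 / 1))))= 3078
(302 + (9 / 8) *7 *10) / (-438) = -1523 / 1752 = -0.87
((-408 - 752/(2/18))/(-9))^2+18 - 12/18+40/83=474911420/747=635758.26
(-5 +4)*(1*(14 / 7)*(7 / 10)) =-7 / 5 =-1.40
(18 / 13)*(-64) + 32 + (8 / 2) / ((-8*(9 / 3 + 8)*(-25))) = -404787 / 7150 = -56.61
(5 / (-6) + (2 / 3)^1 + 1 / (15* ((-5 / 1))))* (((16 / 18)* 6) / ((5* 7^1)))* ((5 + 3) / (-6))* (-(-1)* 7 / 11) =32 / 1375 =0.02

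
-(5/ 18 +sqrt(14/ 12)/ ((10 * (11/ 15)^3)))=-5/ 18-225 * sqrt(42)/ 5324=-0.55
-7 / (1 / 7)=-49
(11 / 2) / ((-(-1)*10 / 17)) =187 / 20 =9.35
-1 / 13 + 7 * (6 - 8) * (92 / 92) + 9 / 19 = -3360 / 247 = -13.60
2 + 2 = 4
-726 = -726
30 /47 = 0.64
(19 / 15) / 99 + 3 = 4474 / 1485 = 3.01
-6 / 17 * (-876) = 5256 / 17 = 309.18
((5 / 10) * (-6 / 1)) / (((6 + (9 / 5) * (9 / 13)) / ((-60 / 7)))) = 3900 / 1099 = 3.55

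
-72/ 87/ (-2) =12/ 29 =0.41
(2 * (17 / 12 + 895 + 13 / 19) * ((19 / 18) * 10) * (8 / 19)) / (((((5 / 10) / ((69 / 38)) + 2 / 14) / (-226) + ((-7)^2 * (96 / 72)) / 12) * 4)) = 18605890135 / 50795778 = 366.29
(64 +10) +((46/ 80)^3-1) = 4684167/ 64000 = 73.19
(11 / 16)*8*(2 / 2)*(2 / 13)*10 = 110 / 13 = 8.46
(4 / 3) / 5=4 / 15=0.27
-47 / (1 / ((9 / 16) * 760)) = -40185 / 2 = -20092.50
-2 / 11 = -0.18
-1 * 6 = -6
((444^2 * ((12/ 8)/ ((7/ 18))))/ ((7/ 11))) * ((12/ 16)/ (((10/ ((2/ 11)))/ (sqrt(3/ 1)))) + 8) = 3992004 * sqrt(3)/ 245 + 468395136/ 49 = 9587306.26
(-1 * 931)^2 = 866761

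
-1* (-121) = 121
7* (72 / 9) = 56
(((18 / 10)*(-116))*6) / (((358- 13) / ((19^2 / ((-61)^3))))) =753768 / 130514075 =0.01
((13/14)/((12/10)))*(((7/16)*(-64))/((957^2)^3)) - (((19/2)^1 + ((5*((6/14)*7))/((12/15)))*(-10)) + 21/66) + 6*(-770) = -20475406791645883675717/4609171597714230294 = -4442.32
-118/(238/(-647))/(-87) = -38173/10353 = -3.69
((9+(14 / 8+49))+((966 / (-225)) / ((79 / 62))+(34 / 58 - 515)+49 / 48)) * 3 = -1256418521 / 916400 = -1371.04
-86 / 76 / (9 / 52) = -1118 / 171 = -6.54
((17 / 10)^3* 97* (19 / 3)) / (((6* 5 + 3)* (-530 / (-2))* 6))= 9054659 / 157410000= 0.06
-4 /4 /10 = -1 /10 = -0.10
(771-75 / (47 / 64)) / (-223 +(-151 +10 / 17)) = -178143 / 99452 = -1.79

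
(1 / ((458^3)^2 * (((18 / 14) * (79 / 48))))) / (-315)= -1 / 6152246744778481860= -0.00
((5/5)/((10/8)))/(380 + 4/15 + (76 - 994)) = -0.00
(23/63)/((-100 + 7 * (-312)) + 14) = -0.00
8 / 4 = 2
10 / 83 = 0.12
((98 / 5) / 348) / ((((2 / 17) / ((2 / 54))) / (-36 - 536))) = -119119 / 11745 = -10.14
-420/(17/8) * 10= -33600/17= -1976.47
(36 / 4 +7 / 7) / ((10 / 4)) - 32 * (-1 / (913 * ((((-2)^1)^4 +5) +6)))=98636 / 24651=4.00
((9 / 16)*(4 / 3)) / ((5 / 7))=21 / 20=1.05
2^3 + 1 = 9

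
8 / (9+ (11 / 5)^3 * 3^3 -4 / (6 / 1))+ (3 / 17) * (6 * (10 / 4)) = 630390 / 235739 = 2.67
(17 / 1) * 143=2431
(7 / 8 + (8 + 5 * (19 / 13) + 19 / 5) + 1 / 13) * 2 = 10431 / 260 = 40.12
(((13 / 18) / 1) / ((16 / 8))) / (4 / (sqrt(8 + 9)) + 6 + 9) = 85 / 3516 - sqrt(17) / 2637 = 0.02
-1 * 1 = -1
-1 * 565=-565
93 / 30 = 31 / 10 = 3.10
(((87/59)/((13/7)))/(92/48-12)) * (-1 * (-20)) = -1.57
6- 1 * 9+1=-2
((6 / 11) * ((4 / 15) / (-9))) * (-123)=328 / 165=1.99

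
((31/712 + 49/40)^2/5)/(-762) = -1274641/3017901000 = -0.00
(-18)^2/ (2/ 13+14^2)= 1.65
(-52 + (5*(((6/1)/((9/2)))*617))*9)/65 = 36968/65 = 568.74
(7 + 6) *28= 364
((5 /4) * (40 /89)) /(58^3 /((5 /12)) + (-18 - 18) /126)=875 /729328211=0.00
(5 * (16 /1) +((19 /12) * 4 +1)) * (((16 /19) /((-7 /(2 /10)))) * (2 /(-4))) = 2096 /1995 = 1.05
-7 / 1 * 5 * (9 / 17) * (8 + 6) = -4410 / 17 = -259.41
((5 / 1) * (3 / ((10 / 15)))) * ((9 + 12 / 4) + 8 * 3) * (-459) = -371790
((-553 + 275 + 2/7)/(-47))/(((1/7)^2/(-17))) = -4922.04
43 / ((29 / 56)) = 83.03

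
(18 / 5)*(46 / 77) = 828 / 385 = 2.15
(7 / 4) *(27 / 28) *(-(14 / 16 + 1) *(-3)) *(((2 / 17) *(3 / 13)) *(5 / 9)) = 2025 / 14144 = 0.14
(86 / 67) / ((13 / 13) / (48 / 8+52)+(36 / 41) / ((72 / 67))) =51127 / 33232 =1.54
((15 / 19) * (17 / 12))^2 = 7225 / 5776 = 1.25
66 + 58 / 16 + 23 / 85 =47529 / 680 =69.90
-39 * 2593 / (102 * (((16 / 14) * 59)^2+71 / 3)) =-4955223 / 22842254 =-0.22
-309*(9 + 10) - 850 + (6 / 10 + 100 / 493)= -16565286 / 2465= -6720.20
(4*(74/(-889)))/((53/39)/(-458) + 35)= -5287152/555729013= -0.01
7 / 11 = 0.64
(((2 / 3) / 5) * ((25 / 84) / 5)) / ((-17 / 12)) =-2 / 357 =-0.01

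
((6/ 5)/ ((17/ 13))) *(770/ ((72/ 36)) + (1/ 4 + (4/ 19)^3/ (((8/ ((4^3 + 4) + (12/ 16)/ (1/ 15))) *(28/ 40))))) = 169795431/ 480130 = 353.64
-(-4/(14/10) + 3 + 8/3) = -59/21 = -2.81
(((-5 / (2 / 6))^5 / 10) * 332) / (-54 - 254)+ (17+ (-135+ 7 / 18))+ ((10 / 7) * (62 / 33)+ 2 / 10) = 283229033 / 3465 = 81739.98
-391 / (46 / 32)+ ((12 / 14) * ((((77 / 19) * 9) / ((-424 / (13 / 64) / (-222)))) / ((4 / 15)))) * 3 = -120953153 / 515584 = -234.59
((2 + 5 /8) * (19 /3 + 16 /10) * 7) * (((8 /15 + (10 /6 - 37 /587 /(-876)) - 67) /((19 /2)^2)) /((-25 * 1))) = 971470856993 /232038165000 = 4.19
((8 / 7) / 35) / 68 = 2 / 4165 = 0.00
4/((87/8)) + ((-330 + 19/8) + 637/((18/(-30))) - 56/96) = -967097/696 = -1389.51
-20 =-20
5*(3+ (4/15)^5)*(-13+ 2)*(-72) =11885.34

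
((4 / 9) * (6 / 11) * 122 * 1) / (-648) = -122 / 2673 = -0.05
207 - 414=-207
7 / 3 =2.33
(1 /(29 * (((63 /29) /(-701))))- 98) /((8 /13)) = -177.33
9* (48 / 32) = 27 / 2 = 13.50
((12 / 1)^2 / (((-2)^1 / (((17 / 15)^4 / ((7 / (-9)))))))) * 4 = 2672672 / 4375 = 610.90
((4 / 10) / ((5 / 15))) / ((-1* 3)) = -2 / 5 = -0.40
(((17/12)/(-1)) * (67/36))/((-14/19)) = 21641/6048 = 3.58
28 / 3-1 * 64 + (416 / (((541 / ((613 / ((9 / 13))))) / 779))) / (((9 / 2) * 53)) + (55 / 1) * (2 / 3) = 5123126798 / 2322513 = 2205.85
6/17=0.35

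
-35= -35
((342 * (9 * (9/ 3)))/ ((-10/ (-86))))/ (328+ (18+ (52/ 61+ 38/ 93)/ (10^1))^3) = 1812327519775861350/ 143398811765151523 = 12.64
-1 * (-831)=831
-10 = -10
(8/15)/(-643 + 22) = -8/9315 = -0.00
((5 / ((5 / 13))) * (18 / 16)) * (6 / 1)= 351 / 4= 87.75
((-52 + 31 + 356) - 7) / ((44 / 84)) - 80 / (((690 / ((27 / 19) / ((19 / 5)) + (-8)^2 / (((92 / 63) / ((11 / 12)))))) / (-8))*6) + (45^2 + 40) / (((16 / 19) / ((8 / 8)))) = 311029042187 / 100831632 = 3084.64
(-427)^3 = -77854483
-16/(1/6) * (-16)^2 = -24576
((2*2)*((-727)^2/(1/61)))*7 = 902727532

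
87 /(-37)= -87 /37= -2.35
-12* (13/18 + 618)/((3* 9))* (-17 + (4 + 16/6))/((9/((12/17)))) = 2761976/12393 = 222.87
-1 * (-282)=282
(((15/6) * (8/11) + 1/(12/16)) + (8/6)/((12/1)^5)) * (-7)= -45287501/2052864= -22.06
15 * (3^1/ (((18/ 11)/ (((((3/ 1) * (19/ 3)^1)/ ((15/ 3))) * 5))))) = 1045/ 2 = 522.50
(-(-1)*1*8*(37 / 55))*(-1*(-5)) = 296 / 11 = 26.91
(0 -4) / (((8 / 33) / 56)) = -924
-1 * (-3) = 3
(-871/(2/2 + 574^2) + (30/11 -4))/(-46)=4622259/166715362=0.03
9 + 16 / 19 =9.84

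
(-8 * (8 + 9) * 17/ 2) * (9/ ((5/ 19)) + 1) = -203456/ 5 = -40691.20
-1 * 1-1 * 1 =-2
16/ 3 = 5.33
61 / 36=1.69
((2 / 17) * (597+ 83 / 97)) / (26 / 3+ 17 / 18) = 2087712 / 285277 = 7.32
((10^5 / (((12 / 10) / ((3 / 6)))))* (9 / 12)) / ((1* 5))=6250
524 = 524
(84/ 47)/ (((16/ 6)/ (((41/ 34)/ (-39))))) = -0.02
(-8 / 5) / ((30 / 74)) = -296 / 75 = -3.95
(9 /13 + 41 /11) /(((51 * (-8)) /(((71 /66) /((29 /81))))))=-0.03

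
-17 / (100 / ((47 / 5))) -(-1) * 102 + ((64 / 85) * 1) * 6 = 891817 / 8500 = 104.92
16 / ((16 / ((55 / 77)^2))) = 25 / 49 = 0.51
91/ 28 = 13/ 4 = 3.25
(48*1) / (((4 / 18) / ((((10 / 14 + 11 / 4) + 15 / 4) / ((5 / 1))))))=10908 / 35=311.66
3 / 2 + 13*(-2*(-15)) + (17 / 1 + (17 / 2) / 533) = 217739 / 533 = 408.52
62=62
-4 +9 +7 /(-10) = 43 /10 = 4.30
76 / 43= 1.77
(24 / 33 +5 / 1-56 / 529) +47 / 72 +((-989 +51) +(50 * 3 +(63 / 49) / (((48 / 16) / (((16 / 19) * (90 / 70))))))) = -304738355993 / 390059208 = -781.26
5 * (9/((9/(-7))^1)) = -35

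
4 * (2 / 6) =4 / 3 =1.33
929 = 929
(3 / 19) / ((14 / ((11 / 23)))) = 33 / 6118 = 0.01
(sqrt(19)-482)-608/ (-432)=-12976/ 27 + sqrt(19)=-476.23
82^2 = 6724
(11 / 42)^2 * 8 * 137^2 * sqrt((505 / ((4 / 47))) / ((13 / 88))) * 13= 4542098 * sqrt(6788210) / 441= 26834625.91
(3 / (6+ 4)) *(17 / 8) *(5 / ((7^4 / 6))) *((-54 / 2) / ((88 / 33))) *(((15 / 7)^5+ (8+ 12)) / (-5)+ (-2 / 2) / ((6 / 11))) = 6194413845 / 5165261696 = 1.20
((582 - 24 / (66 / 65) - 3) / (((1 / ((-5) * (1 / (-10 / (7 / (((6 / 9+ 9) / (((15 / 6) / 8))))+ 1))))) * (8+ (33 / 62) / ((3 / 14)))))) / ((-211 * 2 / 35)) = -754296557 / 280005440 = -2.69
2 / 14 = 1 / 7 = 0.14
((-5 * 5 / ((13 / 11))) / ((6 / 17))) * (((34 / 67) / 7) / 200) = -3179 / 146328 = -0.02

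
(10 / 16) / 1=5 / 8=0.62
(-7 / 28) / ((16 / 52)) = -13 / 16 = -0.81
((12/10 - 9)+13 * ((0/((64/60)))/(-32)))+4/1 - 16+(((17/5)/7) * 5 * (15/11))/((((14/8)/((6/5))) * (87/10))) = -1527069/78155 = -19.54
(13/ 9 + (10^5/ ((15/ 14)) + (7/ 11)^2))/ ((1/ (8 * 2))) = 1626272224/ 1089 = 1493362.92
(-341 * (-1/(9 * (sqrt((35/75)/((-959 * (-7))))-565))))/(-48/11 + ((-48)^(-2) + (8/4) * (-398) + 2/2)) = 120032 * sqrt(14385)/11628831745720633 + 975563080800/11628831745720633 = 0.00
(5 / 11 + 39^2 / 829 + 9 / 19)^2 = 229168051225 / 30019374121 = 7.63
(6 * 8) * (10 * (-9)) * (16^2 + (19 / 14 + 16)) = -8266320 / 7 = -1180902.86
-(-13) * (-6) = -78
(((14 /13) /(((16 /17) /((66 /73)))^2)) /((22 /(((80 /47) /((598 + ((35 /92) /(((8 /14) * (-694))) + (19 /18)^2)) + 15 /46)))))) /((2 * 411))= 123305971140 /790218142411959911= 0.00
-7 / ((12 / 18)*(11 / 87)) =-1827 / 22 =-83.05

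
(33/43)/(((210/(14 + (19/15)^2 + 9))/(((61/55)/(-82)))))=-84424/69418125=-0.00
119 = 119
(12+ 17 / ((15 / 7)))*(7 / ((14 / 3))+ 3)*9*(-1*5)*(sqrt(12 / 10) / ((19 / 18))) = -72657*sqrt(30) / 95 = -4189.04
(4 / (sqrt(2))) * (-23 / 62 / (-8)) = 23 * sqrt(2) / 248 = 0.13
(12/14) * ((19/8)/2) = 57/56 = 1.02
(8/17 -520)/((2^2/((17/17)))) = -129.88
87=87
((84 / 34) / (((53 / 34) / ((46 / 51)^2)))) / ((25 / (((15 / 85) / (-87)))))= -59248 / 566346075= -0.00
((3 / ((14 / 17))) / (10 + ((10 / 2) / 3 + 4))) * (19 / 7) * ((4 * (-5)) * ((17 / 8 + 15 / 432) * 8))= -502265 / 2303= -218.09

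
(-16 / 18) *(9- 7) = -16 / 9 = -1.78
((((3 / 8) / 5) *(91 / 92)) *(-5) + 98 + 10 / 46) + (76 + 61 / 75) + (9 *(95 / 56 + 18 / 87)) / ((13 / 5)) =181.25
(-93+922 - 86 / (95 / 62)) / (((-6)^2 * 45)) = 73423 / 153900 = 0.48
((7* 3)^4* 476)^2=8569752182577936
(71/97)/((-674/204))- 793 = -25929619/32689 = -793.22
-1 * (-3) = 3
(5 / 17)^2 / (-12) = -25 / 3468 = -0.01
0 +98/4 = 49/2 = 24.50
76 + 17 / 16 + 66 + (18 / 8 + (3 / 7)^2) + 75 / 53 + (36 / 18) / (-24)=18302983 / 124656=146.83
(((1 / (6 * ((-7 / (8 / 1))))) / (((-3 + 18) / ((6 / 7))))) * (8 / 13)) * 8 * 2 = -1024 / 9555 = -0.11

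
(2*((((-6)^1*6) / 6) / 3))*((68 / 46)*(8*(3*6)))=-851.48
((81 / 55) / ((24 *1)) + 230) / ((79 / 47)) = 4757669 / 34760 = 136.87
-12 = -12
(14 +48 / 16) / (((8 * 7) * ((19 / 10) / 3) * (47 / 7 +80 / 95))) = 17 / 268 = 0.06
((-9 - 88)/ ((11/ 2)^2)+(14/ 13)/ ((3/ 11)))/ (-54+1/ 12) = -14008/ 1017731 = -0.01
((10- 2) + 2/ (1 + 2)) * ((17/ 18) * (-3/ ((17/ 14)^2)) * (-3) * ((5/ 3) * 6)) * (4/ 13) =153.73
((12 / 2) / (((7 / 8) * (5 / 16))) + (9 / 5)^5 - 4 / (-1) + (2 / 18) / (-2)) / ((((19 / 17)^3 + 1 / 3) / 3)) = 86632397987 / 1115187500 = 77.68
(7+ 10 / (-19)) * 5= 615 / 19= 32.37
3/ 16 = 0.19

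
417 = 417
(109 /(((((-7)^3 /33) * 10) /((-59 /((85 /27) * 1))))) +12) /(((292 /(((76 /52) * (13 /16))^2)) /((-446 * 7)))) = -742931676363 /1556710400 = -477.24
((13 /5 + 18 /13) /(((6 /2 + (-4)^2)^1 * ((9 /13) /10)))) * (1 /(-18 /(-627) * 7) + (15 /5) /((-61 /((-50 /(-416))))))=48999877 /3254472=15.06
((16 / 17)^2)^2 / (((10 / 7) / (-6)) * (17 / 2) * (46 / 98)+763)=134873088 / 130985900779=0.00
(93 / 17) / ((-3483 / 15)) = -0.02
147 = 147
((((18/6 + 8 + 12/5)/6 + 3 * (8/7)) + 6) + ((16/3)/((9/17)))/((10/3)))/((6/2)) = 9251/1890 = 4.89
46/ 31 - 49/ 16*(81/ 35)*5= -16841/ 496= -33.95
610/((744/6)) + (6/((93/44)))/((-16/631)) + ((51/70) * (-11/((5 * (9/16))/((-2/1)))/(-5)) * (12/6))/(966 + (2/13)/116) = -33925224218/316955625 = -107.03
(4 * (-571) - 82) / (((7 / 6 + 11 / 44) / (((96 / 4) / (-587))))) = 681408 / 9979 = 68.28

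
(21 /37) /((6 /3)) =21 /74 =0.28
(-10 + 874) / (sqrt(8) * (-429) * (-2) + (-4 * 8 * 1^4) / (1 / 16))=13824 / 175849 + 46332 * sqrt(2) / 175849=0.45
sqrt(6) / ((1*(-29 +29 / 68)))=-68*sqrt(6) / 1943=-0.09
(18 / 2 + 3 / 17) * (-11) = -1716 / 17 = -100.94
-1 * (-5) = 5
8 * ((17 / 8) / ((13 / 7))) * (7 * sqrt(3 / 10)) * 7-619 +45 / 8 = -4907 / 8 +5831 * sqrt(30) / 130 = -367.70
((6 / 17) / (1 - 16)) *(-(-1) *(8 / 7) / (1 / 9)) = -144 / 595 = -0.24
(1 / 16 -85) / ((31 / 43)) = -58437 / 496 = -117.82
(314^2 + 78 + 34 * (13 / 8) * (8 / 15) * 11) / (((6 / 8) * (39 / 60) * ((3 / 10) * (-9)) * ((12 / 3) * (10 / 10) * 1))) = -59398880 / 3159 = -18803.06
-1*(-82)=82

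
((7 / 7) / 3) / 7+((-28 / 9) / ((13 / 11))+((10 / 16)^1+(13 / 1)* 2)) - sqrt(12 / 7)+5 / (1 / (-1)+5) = 165701 / 6552 - 2* sqrt(21) / 7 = 23.98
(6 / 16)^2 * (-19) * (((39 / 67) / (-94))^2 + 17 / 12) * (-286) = 1082.58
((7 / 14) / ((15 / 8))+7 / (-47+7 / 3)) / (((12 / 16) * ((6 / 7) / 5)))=1547 / 1809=0.86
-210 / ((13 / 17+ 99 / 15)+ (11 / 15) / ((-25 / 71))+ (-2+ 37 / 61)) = -40831875 / 756089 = -54.00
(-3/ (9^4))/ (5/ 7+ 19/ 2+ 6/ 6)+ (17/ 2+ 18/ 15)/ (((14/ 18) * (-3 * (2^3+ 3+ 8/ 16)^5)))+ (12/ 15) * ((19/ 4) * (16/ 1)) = 4702824805691962/ 77349170364795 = 60.80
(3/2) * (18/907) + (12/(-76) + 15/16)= 223167/275728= 0.81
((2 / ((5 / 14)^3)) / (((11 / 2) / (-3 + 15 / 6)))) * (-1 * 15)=16464 / 275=59.87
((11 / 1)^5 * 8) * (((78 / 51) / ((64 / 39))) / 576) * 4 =27217619 / 3264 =8338.73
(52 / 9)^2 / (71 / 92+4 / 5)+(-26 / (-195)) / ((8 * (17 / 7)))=423042247 / 19911420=21.25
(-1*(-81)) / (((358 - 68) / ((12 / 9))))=0.37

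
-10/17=-0.59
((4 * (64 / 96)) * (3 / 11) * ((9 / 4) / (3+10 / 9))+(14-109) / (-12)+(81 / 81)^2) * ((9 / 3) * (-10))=-227465 / 814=-279.44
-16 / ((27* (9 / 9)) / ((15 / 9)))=-80 / 81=-0.99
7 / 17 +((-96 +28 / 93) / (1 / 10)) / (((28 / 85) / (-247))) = 7941363307 / 11067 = 717571.46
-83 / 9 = -9.22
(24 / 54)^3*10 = 640 / 729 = 0.88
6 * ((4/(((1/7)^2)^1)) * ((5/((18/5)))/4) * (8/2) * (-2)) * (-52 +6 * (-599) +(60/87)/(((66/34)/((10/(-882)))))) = 11910279.83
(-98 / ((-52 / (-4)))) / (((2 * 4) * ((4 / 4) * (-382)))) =49 / 19864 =0.00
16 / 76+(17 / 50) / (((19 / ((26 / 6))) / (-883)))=-194543 / 2850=-68.26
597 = 597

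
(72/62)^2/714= 216/114359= 0.00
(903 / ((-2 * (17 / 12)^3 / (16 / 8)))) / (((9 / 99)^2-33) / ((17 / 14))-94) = 2.62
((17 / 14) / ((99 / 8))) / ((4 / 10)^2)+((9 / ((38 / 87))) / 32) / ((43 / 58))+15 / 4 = 94788871 / 18117792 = 5.23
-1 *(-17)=17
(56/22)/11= 28/121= 0.23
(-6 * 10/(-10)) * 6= 36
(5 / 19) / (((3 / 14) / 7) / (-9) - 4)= -1470 / 22363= -0.07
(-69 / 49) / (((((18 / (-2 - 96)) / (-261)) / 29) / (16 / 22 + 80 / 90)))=-3094880 / 33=-93784.24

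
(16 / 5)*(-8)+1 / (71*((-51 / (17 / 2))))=-54533 / 2130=-25.60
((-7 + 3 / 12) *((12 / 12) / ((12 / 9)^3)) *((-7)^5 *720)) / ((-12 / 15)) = -2756768175 / 64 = -43074502.73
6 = 6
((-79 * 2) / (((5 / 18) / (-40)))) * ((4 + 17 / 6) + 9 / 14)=1190688 / 7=170098.29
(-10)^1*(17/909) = -170/909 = -0.19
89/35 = 2.54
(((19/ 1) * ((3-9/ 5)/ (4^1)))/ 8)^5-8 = -25612707943/ 3276800000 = -7.82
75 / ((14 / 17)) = 1275 / 14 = 91.07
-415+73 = -342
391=391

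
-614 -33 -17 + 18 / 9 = -662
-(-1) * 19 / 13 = 19 / 13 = 1.46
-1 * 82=-82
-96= -96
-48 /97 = -0.49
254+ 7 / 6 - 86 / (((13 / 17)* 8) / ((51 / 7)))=166799 / 1092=152.75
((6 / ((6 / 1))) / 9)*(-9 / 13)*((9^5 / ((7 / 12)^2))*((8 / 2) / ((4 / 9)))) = -76527504 / 637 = -120137.37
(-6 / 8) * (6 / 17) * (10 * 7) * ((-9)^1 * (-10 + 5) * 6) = -85050 / 17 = -5002.94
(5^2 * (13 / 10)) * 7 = 455 / 2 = 227.50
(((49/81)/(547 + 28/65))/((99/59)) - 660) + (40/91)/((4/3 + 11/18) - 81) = -24386879221212605/36949542590961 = -660.00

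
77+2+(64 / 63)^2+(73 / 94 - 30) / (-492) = 119523913 / 1492344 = 80.09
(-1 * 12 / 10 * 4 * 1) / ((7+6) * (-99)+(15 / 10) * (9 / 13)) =0.00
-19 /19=-1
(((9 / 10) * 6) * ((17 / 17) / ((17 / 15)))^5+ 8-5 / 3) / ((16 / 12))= 19639579 / 2839714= 6.92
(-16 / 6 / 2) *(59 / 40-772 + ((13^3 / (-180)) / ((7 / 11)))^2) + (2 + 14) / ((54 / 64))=661820801 / 1190700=555.82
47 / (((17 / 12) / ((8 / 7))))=4512 / 119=37.92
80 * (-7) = -560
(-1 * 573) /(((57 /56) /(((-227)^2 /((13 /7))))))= -3858079288 /247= -15619754.20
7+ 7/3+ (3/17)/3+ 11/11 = 530/51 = 10.39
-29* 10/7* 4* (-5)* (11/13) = 63800/91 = 701.10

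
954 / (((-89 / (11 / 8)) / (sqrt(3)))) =-5247* sqrt(3) / 356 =-25.53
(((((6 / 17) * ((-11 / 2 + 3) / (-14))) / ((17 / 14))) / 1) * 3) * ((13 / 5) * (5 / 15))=39 / 289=0.13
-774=-774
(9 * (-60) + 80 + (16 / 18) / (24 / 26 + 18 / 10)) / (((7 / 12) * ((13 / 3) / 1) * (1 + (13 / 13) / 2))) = -5858080 / 48321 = -121.23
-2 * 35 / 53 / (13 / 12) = -840 / 689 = -1.22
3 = 3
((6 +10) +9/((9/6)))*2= 44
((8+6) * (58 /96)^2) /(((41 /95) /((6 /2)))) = 559265 /15744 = 35.52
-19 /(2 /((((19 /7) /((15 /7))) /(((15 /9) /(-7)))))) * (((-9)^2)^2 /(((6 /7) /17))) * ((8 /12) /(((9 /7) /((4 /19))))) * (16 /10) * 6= 861495264 /125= 6891962.11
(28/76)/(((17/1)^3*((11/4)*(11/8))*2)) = 112/11294987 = 0.00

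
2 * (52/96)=13/12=1.08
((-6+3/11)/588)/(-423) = 1/43428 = 0.00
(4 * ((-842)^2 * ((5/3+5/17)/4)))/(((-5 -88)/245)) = -17369618000/4743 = -3662158.55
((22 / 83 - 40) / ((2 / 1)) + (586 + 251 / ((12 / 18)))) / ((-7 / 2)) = -156477 / 581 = -269.32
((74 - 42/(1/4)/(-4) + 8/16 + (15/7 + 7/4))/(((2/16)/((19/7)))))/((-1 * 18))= -64049/441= -145.24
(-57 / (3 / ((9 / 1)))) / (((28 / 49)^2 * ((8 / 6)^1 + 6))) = -25137 / 352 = -71.41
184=184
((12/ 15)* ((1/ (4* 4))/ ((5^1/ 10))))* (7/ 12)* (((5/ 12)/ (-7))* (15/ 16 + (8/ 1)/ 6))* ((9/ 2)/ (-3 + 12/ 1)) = -109/ 27648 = -0.00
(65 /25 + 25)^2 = 19044 /25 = 761.76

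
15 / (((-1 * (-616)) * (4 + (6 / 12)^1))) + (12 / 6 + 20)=20333 / 924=22.01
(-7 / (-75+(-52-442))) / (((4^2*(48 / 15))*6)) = 35 / 873984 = 0.00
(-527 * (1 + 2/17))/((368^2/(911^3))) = -445318180259/135424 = -3288325.41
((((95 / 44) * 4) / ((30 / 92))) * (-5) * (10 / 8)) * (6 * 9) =-98325 / 11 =-8938.64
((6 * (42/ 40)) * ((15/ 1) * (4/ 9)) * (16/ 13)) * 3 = 2016/ 13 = 155.08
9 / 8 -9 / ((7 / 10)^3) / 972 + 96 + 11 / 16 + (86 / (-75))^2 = 9177683369 / 92610000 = 99.10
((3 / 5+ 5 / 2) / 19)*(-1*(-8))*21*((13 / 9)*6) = 22568 / 95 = 237.56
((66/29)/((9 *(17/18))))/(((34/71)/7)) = 32802/8381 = 3.91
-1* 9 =-9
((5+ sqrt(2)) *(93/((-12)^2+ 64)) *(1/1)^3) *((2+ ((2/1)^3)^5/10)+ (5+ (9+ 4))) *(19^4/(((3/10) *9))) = 1280664467 *sqrt(2)/18+ 6403322335/18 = 456358632.95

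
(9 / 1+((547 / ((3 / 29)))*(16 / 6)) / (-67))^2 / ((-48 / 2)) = -1690.99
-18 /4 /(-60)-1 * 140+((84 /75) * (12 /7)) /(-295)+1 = -8196959 /59000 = -138.93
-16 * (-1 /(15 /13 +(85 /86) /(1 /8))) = 8944 /5065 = 1.77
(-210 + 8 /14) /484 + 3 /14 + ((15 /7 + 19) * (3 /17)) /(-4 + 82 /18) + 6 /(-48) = 3670333 /575960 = 6.37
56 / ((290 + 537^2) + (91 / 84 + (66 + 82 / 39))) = 8736 / 45041597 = 0.00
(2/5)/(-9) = -2/45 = -0.04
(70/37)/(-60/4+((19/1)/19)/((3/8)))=-210/1369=-0.15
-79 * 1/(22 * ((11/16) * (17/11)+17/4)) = -632/935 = -0.68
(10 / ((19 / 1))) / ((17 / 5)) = 50 / 323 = 0.15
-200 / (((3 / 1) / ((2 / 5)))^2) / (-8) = 4 / 9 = 0.44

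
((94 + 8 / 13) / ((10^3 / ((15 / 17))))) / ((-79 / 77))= -28413 / 349180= -0.08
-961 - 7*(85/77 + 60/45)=-32276/33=-978.06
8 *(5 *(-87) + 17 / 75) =-260864 / 75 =-3478.19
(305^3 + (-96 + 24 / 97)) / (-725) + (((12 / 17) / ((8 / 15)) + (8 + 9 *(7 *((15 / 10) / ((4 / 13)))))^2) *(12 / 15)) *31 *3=140577750761501 / 19128400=7349164.11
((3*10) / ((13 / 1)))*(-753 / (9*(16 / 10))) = -6275 / 52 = -120.67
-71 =-71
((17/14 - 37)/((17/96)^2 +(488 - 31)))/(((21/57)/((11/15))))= -160833024/1031940245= -0.16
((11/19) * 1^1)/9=0.06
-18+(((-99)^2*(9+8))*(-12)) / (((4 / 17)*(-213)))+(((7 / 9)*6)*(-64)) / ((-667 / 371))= 40042.34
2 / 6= 1 / 3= 0.33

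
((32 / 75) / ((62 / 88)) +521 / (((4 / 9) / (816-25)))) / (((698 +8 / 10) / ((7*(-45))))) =-181091994447 / 433256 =-417979.20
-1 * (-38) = 38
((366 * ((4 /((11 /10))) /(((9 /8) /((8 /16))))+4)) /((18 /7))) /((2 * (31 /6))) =237412 /3069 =77.36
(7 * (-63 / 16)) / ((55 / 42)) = -9261 / 440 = -21.05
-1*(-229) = 229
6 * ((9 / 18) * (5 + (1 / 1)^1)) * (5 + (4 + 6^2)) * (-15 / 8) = -6075 / 4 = -1518.75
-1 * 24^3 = -13824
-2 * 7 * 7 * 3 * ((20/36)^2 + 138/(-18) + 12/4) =34594/27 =1281.26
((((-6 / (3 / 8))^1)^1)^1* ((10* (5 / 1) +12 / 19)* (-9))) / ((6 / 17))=392496 / 19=20657.68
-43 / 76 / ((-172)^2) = -1 / 52288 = -0.00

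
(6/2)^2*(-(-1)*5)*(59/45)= 59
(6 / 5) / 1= 1.20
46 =46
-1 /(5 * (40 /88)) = -11 /25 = -0.44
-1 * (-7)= 7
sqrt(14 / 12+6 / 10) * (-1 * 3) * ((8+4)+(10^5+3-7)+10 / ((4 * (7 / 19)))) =-398807.00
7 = 7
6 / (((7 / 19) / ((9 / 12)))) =171 / 14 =12.21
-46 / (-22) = 2.09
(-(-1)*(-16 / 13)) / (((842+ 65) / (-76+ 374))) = -4768 / 11791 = -0.40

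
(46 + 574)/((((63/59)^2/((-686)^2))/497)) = 10301589805360/81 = 127180121053.83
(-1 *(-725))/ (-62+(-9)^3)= -725/ 791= -0.92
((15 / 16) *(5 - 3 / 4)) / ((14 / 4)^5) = 255 / 33614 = 0.01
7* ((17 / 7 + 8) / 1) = 73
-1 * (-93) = 93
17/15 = 1.13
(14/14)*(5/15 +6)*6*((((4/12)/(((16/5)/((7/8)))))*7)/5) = 931/192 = 4.85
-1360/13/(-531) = 1360/6903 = 0.20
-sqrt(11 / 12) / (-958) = sqrt(33) / 5748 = 0.00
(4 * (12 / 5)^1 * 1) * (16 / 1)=153.60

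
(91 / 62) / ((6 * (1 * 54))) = 91 / 20088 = 0.00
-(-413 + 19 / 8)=3285 / 8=410.62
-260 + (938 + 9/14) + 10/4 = 4768/7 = 681.14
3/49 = 0.06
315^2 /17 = 99225 /17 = 5836.76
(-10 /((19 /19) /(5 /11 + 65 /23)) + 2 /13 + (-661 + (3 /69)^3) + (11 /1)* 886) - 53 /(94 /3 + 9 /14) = 21148387234380 /2336660183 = 9050.69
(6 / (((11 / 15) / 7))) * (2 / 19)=1260 / 209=6.03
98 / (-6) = -49 / 3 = -16.33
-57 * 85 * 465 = -2252925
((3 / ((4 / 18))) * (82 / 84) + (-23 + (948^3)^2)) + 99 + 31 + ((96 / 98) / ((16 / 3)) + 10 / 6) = 426802888638413658185 / 588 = 725855252786417786.03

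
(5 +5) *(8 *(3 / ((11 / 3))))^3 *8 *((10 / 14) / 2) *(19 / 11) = 1418342400 / 102487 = 13839.24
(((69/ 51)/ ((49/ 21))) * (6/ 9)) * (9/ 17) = 414/ 2023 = 0.20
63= 63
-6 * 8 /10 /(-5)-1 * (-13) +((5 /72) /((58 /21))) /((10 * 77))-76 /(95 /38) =-16.44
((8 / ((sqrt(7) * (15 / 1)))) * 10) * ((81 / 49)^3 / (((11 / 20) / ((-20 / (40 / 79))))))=-2239138080 * sqrt(7) / 9058973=-653.96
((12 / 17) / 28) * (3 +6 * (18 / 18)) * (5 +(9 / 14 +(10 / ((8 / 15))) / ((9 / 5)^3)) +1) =67073 / 29988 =2.24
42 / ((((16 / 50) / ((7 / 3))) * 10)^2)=8575 / 384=22.33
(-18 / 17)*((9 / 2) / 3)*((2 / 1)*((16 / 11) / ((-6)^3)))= 4 / 187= 0.02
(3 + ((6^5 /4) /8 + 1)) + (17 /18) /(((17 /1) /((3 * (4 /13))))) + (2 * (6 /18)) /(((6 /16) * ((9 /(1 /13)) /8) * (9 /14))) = 2343097 /9477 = 247.24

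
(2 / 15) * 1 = 2 / 15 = 0.13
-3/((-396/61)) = 61/132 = 0.46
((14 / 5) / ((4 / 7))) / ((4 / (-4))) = -49 / 10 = -4.90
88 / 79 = 1.11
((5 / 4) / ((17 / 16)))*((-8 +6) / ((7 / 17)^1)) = -40 / 7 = -5.71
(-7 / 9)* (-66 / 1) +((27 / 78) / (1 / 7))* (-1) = 48.91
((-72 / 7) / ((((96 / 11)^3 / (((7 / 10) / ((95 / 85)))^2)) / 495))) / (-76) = 88856229 / 2247557120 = 0.04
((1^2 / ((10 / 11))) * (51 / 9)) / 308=17 / 840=0.02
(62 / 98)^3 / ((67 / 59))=1757669 / 7882483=0.22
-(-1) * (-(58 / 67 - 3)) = 143 / 67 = 2.13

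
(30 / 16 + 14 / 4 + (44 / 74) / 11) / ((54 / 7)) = 11249 / 15984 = 0.70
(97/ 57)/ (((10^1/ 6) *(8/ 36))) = 873/ 190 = 4.59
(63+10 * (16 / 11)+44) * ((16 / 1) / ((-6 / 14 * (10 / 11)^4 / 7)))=-87197803 / 1875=-46505.49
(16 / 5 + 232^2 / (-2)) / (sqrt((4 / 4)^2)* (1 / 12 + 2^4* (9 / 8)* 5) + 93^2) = -1614528 / 524345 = -3.08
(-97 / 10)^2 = 9409 / 100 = 94.09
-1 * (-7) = 7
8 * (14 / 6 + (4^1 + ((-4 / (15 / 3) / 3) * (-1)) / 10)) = 1272 / 25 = 50.88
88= 88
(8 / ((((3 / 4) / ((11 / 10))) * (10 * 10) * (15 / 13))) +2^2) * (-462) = -3553088 / 1875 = -1894.98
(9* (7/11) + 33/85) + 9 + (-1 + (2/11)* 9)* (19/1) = 25438/935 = 27.21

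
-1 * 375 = -375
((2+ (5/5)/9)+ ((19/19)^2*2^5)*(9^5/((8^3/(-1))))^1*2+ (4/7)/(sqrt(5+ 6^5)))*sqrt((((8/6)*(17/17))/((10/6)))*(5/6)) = sqrt(6)*(-28937717963+ 288*sqrt(7781))/11764872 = -6024.93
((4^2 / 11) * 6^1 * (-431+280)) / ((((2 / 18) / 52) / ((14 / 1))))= -8634344.73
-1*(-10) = 10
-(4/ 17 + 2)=-38/ 17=-2.24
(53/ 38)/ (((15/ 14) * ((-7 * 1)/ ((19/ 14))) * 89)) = -53/ 18690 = -0.00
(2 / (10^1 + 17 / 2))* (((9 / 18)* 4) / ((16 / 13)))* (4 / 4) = 13 / 74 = 0.18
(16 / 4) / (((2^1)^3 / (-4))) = -2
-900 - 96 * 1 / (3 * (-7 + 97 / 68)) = -338924 / 379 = -894.26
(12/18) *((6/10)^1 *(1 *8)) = 16/5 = 3.20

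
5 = 5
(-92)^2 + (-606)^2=375700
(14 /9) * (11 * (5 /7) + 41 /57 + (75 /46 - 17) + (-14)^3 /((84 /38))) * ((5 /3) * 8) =-916324520 /35397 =-25887.07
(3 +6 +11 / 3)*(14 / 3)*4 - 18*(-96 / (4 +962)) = 345200 / 1449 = 238.23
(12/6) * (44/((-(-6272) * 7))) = 11/5488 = 0.00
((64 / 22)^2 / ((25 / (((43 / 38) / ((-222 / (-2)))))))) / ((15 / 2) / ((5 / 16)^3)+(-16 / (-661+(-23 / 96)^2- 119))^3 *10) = 15969222765840902993093 / 1137257140449008452880272068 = 0.00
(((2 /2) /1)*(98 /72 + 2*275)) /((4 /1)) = 19849 /144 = 137.84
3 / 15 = 1 / 5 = 0.20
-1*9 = -9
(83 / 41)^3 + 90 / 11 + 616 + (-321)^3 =-25075583513848 / 758131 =-33075528.52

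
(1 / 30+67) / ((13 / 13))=2011 / 30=67.03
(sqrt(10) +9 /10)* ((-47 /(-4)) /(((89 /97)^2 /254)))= 505460889 /158420 +56162321* sqrt(10) /15842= 14401.40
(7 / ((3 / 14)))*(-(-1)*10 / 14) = 70 / 3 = 23.33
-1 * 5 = -5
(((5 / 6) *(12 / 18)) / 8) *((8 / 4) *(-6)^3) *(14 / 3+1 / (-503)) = -70390 / 503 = -139.94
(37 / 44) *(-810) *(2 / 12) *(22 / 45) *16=-888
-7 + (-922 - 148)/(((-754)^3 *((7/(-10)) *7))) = -36757688913/5251098034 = -7.00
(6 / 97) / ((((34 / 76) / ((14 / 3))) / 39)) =25.16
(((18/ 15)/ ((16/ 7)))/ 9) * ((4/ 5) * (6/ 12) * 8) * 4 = 56/ 75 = 0.75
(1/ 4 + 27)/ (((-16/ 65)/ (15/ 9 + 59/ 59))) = -7085/ 24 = -295.21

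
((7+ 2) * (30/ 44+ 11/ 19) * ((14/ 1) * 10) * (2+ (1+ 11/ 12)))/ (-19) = -2600745/ 7942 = -327.47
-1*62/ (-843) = 62/ 843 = 0.07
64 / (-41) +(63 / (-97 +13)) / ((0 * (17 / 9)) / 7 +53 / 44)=-2.18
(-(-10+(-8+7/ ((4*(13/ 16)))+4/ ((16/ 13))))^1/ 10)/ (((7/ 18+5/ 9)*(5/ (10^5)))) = 5895000/ 221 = 26674.21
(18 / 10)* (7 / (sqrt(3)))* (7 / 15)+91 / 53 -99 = -5156 / 53+49* sqrt(3) / 25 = -93.89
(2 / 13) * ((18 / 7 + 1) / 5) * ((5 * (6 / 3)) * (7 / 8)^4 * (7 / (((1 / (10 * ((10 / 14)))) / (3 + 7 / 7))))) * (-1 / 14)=-30625 / 3328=-9.20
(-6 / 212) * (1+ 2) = -9 / 106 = -0.08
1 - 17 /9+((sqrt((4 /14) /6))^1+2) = 1.33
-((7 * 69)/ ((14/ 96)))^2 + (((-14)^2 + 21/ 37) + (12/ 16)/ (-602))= -10969147.43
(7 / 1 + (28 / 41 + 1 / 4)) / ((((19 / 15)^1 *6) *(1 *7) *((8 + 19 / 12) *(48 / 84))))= 3903 / 143336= 0.03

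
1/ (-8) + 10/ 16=1/ 2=0.50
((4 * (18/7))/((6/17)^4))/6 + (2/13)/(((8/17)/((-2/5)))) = 5422439/49140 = 110.35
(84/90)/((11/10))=28/33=0.85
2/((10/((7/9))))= 7/45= 0.16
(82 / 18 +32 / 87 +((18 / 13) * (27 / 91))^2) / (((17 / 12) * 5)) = 7439962084 / 10349221155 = 0.72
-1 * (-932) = 932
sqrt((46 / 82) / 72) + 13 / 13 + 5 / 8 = sqrt(1886) / 492 + 13 / 8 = 1.71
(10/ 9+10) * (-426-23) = -44900/ 9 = -4988.89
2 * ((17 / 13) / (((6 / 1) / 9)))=51 / 13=3.92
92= 92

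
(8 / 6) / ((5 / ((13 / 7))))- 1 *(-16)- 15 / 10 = 3149 / 210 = 15.00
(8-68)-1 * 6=-66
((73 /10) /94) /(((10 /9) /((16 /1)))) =1.12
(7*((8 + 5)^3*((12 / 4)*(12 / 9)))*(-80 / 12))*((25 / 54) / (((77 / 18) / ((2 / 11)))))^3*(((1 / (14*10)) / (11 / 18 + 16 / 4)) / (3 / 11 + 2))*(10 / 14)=-439400000 / 288852537897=-0.00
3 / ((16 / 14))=21 / 8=2.62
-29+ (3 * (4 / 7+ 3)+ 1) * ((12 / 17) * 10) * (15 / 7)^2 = 2044901 / 5831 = 350.69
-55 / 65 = -0.85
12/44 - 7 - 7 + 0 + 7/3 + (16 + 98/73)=14330/2409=5.95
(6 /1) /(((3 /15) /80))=2400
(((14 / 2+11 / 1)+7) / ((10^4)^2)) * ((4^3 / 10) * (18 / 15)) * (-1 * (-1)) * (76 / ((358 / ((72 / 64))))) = 513 / 1118750000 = 0.00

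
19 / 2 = 9.50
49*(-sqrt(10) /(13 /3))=-147*sqrt(10) /13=-35.76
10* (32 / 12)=26.67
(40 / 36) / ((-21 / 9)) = -10 / 21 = -0.48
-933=-933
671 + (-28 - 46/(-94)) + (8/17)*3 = 515276/799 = 644.90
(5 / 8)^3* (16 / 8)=125 / 256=0.49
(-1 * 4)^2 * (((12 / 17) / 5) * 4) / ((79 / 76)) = 58368 / 6715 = 8.69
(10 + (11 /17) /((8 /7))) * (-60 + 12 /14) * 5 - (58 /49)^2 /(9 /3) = -1530655307 /489804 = -3125.04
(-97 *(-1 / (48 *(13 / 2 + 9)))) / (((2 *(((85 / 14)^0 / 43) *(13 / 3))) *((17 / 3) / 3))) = 37539 / 109616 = 0.34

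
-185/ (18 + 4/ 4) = -185/ 19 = -9.74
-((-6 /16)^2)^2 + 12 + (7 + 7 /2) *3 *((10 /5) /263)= 13163721 /1077248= 12.22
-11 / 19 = -0.58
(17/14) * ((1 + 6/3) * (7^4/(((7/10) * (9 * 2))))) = 4165/6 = 694.17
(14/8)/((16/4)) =7/16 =0.44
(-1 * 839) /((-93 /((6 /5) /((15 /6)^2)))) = 6712 /3875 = 1.73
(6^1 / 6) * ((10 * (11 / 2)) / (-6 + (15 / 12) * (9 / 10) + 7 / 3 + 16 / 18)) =-3960 / 119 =-33.28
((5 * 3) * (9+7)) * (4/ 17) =960/ 17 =56.47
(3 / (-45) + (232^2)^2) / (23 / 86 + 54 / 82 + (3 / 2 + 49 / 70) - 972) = -153223545197114 / 51243747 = -2990092.53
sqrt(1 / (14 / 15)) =sqrt(210) / 14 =1.04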